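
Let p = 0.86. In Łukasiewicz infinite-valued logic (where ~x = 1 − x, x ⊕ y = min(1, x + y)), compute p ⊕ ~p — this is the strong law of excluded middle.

1.00

~p = 1 − 0.86 = 0.14
p ⊕ ~p = min(1, 0.86 + 0.14) = min(1, 1.00) = 1.00
(As expected: always 1 in Ł∞ since a ⊕ (1−a) = 1.)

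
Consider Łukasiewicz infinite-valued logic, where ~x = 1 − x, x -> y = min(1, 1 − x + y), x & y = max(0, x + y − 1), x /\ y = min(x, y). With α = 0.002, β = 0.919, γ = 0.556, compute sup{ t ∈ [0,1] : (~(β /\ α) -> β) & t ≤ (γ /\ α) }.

β /\ α = min(0.919, 0.002) = 0.002
~(β /\ α) = 1 − 0.002 = 0.998
~(β /\ α) -> β = min(1, 1 − 0.998 + 0.919) = min(1, 0.921) = 0.921
So the left factor is ~(β /\ α) -> β = 0.921.
γ /\ α = min(0.556, 0.002) = 0.002
So the right-hand bound is γ /\ α = 0.002.
The residuum of the Łukasiewicz t-norm gives the supremum: min(1, 1 − 0.921 + 0.002).
1 − 0.921 + 0.002 = 0.081, so t = min(1, 0.081) = 0.081.
Check: 0.921 & 0.081 = max(0, 0.002) = 0.002 ≤ 0.002.

0.081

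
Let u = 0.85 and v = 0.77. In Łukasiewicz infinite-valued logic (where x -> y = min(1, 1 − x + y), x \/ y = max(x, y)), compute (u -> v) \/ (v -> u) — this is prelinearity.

1.00

u -> v = min(1, 1 − 0.85 + 0.77) = min(1, 0.92) = 0.92
v -> u = min(1, 1 − 0.77 + 0.85) = min(1, 1.08) = 1.00
(u -> v) \/ (v -> u) = max(0.92, 1.00) = 1.00
(As expected: a Ł∞-tautology — holds in every MV-chain.)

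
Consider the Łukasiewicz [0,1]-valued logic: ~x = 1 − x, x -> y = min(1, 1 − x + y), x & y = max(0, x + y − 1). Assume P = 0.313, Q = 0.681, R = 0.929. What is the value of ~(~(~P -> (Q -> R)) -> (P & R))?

0.000

~P = 1 − 0.313 = 0.687
Q -> R = min(1, 1 − 0.681 + 0.929) = min(1, 1.248) = 1.000
~P -> (Q -> R) = min(1, 1 − 0.687 + 1.000) = min(1, 1.313) = 1.000
~(~P -> (Q -> R)) = 1 − 1.000 = 0.000
P & R = max(0, 0.313 + 0.929 − 1) = max(0, 0.242) = 0.242
~(~P -> (Q -> R)) -> (P & R) = min(1, 1 − 0.000 + 0.242) = min(1, 1.242) = 1.000
~(~(~P -> (Q -> R)) -> (P & R)) = 1 − 1.000 = 0.000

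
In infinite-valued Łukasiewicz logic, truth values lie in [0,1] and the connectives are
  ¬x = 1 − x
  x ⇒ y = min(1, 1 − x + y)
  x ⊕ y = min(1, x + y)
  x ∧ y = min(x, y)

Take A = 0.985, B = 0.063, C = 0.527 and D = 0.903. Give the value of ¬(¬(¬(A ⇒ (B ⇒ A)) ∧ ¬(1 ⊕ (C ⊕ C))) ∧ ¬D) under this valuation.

B ⇒ A = min(1, 1 − 0.063 + 0.985) = min(1, 1.922) = 1.000
A ⇒ (B ⇒ A) = min(1, 1 − 0.985 + 1.000) = min(1, 1.015) = 1.000
¬(A ⇒ (B ⇒ A)) = 1 − 1.000 = 0.000
C ⊕ C = min(1, 0.527 + 0.527) = min(1, 1.054) = 1.000
1 ⊕ (C ⊕ C) = min(1, 1.000 + 1.000) = min(1, 2.000) = 1.000
¬(1 ⊕ (C ⊕ C)) = 1 − 1.000 = 0.000
¬(A ⇒ (B ⇒ A)) ∧ ¬(1 ⊕ (C ⊕ C)) = min(0.000, 0.000) = 0.000
¬(¬(A ⇒ (B ⇒ A)) ∧ ¬(1 ⊕ (C ⊕ C))) = 1 − 0.000 = 1.000
¬D = 1 − 0.903 = 0.097
¬(¬(A ⇒ (B ⇒ A)) ∧ ¬(1 ⊕ (C ⊕ C))) ∧ ¬D = min(1.000, 0.097) = 0.097
¬(¬(¬(A ⇒ (B ⇒ A)) ∧ ¬(1 ⊕ (C ⊕ C))) ∧ ¬D) = 1 − 0.097 = 0.903

0.903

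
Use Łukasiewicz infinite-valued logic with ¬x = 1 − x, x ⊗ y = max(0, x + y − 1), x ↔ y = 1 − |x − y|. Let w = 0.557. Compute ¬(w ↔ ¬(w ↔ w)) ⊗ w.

0.114

w ↔ w = 1 − |0.557 − 0.557| = 1 − 0.000 = 1.000
¬(w ↔ w) = 1 − 1.000 = 0.000
w ↔ ¬(w ↔ w) = 1 − |0.557 − 0.000| = 1 − 0.557 = 0.443
¬(w ↔ ¬(w ↔ w)) = 1 − 0.443 = 0.557
¬(w ↔ ¬(w ↔ w)) ⊗ w = max(0, 0.557 + 0.557 − 1) = max(0, 0.114) = 0.114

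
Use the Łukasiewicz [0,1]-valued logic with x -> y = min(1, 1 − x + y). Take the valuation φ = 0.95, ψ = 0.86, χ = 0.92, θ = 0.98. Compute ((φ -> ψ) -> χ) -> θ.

0.98

φ -> ψ = min(1, 1 − 0.95 + 0.86) = min(1, 0.91) = 0.91
(φ -> ψ) -> χ = min(1, 1 − 0.91 + 0.92) = min(1, 1.01) = 1.00
((φ -> ψ) -> χ) -> θ = min(1, 1 − 1.00 + 0.98) = min(1, 0.98) = 0.98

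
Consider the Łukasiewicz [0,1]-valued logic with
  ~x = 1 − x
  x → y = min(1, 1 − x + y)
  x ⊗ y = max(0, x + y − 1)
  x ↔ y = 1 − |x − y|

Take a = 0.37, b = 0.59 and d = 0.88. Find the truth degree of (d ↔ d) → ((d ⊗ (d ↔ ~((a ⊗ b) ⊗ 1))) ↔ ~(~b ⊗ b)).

0.76

d ↔ d = 1 − |0.88 − 0.88| = 1 − 0.00 = 1.00
a ⊗ b = max(0, 0.37 + 0.59 − 1) = max(0, -0.04) = 0.00
(a ⊗ b) ⊗ 1 = max(0, 0.00 + 1.00 − 1) = max(0, 0.00) = 0.00
~((a ⊗ b) ⊗ 1) = 1 − 0.00 = 1.00
d ↔ ~((a ⊗ b) ⊗ 1) = 1 − |0.88 − 1.00| = 1 − 0.12 = 0.88
d ⊗ (d ↔ ~((a ⊗ b) ⊗ 1)) = max(0, 0.88 + 0.88 − 1) = max(0, 0.76) = 0.76
~b = 1 − 0.59 = 0.41
~b ⊗ b = max(0, 0.41 + 0.59 − 1) = max(0, 0.00) = 0.00
~(~b ⊗ b) = 1 − 0.00 = 1.00
(d ⊗ (d ↔ ~((a ⊗ b) ⊗ 1))) ↔ ~(~b ⊗ b) = 1 − |0.76 − 1.00| = 1 − 0.24 = 0.76
(d ↔ d) → ((d ⊗ (d ↔ ~((a ⊗ b) ⊗ 1))) ↔ ~(~b ⊗ b)) = min(1, 1 − 1.00 + 0.76) = min(1, 0.76) = 0.76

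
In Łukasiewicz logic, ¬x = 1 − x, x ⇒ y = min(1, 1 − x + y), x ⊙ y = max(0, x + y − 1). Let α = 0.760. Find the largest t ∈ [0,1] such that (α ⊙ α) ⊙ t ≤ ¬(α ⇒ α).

α ⊙ α = max(0, 0.760 + 0.760 − 1) = max(0, 0.520) = 0.520
So the left factor is α ⊙ α = 0.520.
α ⇒ α = min(1, 1 − 0.760 + 0.760) = min(1, 1.000) = 1.000
¬(α ⇒ α) = 1 − 1.000 = 0.000
So the right-hand bound is ¬(α ⇒ α) = 0.000.
The residuum of the Łukasiewicz t-norm gives the supremum: min(1, 1 − 0.520 + 0.000).
1 − 0.520 + 0.000 = 0.480, so t = min(1, 0.480) = 0.480.
Check: 0.520 ⊙ 0.480 = max(0, 0.000) = 0.000 ≤ 0.000.

0.480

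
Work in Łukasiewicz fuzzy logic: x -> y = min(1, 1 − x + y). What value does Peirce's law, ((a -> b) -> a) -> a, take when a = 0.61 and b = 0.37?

a -> b = min(1, 1 − 0.61 + 0.37) = min(1, 0.76) = 0.76
(a -> b) -> a = min(1, 1 − 0.76 + 0.61) = min(1, 0.85) = 0.85
((a -> b) -> a) -> a = min(1, 1 − 0.85 + 0.61) = min(1, 0.76) = 0.76
(The value 0.76 < 1 shows this instance is not satisfied; not a Ł∞-tautology in general.)

0.76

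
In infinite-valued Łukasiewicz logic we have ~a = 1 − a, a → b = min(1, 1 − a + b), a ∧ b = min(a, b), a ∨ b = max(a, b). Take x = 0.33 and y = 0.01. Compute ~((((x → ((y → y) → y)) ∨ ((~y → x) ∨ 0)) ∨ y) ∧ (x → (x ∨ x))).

y → y = min(1, 1 − 0.01 + 0.01) = min(1, 1.00) = 1.00
(y → y) → y = min(1, 1 − 1.00 + 0.01) = min(1, 0.01) = 0.01
x → ((y → y) → y) = min(1, 1 − 0.33 + 0.01) = min(1, 0.68) = 0.68
~y = 1 − 0.01 = 0.99
~y → x = min(1, 1 − 0.99 + 0.33) = min(1, 0.34) = 0.34
(~y → x) ∨ 0 = max(0.34, 0.00) = 0.34
(x → ((y → y) → y)) ∨ ((~y → x) ∨ 0) = max(0.68, 0.34) = 0.68
((x → ((y → y) → y)) ∨ ((~y → x) ∨ 0)) ∨ y = max(0.68, 0.01) = 0.68
x ∨ x = max(0.33, 0.33) = 0.33
x → (x ∨ x) = min(1, 1 − 0.33 + 0.33) = min(1, 1.00) = 1.00
(((x → ((y → y) → y)) ∨ ((~y → x) ∨ 0)) ∨ y) ∧ (x → (x ∨ x)) = min(0.68, 1.00) = 0.68
~((((x → ((y → y) → y)) ∨ ((~y → x) ∨ 0)) ∨ y) ∧ (x → (x ∨ x))) = 1 − 0.68 = 0.32

0.32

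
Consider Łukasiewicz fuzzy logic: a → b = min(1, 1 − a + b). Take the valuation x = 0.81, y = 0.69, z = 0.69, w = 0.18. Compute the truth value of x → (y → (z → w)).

0.99

z → w = min(1, 1 − 0.69 + 0.18) = min(1, 0.49) = 0.49
y → (z → w) = min(1, 1 − 0.69 + 0.49) = min(1, 0.80) = 0.80
x → (y → (z → w)) = min(1, 1 − 0.81 + 0.80) = min(1, 0.99) = 0.99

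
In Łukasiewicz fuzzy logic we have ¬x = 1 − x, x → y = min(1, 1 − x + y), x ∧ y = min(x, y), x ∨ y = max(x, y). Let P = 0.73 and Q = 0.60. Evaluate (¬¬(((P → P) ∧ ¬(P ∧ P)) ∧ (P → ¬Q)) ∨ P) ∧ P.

0.73

P → P = min(1, 1 − 0.73 + 0.73) = min(1, 1.00) = 1.00
P ∧ P = min(0.73, 0.73) = 0.73
¬(P ∧ P) = 1 − 0.73 = 0.27
(P → P) ∧ ¬(P ∧ P) = min(1.00, 0.27) = 0.27
¬Q = 1 − 0.60 = 0.40
P → ¬Q = min(1, 1 − 0.73 + 0.40) = min(1, 0.67) = 0.67
((P → P) ∧ ¬(P ∧ P)) ∧ (P → ¬Q) = min(0.27, 0.67) = 0.27
¬(((P → P) ∧ ¬(P ∧ P)) ∧ (P → ¬Q)) = 1 − 0.27 = 0.73
¬¬(((P → P) ∧ ¬(P ∧ P)) ∧ (P → ¬Q)) = 1 − 0.73 = 0.27
¬¬(((P → P) ∧ ¬(P ∧ P)) ∧ (P → ¬Q)) ∨ P = max(0.27, 0.73) = 0.73
(¬¬(((P → P) ∧ ¬(P ∧ P)) ∧ (P → ¬Q)) ∨ P) ∧ P = min(0.73, 0.73) = 0.73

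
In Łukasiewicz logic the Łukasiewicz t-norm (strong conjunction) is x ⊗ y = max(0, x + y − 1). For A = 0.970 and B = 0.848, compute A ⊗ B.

0.818

A ⊗ B = max(0, 0.970 + 0.848 − 1) = max(0, 0.818) = 0.818
For comparison, the Gödel (minimum) t-norm min(x, y) would give 0.848.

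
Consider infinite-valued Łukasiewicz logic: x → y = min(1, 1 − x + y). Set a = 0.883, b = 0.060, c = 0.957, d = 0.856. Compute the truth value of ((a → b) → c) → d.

0.856

a → b = min(1, 1 − 0.883 + 0.060) = min(1, 0.177) = 0.177
(a → b) → c = min(1, 1 − 0.177 + 0.957) = min(1, 1.780) = 1.000
((a → b) → c) → d = min(1, 1 − 1.000 + 0.856) = min(1, 0.856) = 0.856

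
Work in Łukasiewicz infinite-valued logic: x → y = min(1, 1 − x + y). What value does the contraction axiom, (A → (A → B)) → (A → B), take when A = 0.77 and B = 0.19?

A → B = min(1, 1 − 0.77 + 0.19) = min(1, 0.42) = 0.42
A → (A → B) = min(1, 1 − 0.77 + 0.42) = min(1, 0.65) = 0.65
(A → (A → B)) → (A → B) = min(1, 1 − 0.65 + 0.42) = min(1, 0.77) = 0.77
(The value 0.77 < 1 shows this instance is not satisfied; fails in Ł∞ (the t-norm is not idempotent).)

0.77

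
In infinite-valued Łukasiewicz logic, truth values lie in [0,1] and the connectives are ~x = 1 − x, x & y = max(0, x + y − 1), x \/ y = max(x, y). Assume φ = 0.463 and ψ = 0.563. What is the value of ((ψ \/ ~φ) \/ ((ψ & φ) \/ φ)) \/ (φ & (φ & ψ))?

~φ = 1 − 0.463 = 0.537
ψ \/ ~φ = max(0.563, 0.537) = 0.563
ψ & φ = max(0, 0.563 + 0.463 − 1) = max(0, 0.026) = 0.026
(ψ & φ) \/ φ = max(0.026, 0.463) = 0.463
(ψ \/ ~φ) \/ ((ψ & φ) \/ φ) = max(0.563, 0.463) = 0.563
φ & ψ = max(0, 0.463 + 0.563 − 1) = max(0, 0.026) = 0.026
φ & (φ & ψ) = max(0, 0.463 + 0.026 − 1) = max(0, -0.511) = 0.000
((ψ \/ ~φ) \/ ((ψ & φ) \/ φ)) \/ (φ & (φ & ψ)) = max(0.563, 0.000) = 0.563

0.563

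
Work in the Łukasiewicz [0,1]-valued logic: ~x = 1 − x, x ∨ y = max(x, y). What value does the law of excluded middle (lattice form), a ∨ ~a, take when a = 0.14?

~a = 1 − 0.14 = 0.86
a ∨ ~a = max(0.14, 0.86) = 0.86
(The value 0.86 < 1 shows this instance is not satisfied; not a Ł∞-tautology — its value is max(a, 1−a).)

0.86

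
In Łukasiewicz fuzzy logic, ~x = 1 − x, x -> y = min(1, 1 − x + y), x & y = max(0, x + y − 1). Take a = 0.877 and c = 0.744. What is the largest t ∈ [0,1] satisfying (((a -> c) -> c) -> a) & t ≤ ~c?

0.256

a -> c = min(1, 1 − 0.877 + 0.744) = min(1, 0.867) = 0.867
(a -> c) -> c = min(1, 1 − 0.867 + 0.744) = min(1, 0.877) = 0.877
((a -> c) -> c) -> a = min(1, 1 − 0.877 + 0.877) = min(1, 1.000) = 1.000
So the left factor is ((a -> c) -> c) -> a = 1.000.
~c = 1 − 0.744 = 0.256
So the right-hand bound is ~c = 0.256.
The residuum of the Łukasiewicz t-norm gives the supremum: min(1, 1 − 1.000 + 0.256).
1 − 1.000 + 0.256 = 0.256, so t = min(1, 0.256) = 0.256.
Check: 1.000 & 0.256 = max(0, 0.256) = 0.256 ≤ 0.256.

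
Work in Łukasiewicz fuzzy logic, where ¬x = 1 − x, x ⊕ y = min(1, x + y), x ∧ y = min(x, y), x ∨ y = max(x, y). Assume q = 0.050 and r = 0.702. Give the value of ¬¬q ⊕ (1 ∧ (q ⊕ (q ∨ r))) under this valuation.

¬q = 1 − 0.050 = 0.950
¬¬q = 1 − 0.950 = 0.050
q ∨ r = max(0.050, 0.702) = 0.702
q ⊕ (q ∨ r) = min(1, 0.050 + 0.702) = min(1, 0.752) = 0.752
1 ∧ (q ⊕ (q ∨ r)) = min(1.000, 0.752) = 0.752
¬¬q ⊕ (1 ∧ (q ⊕ (q ∨ r))) = min(1, 0.050 + 0.752) = min(1, 0.802) = 0.802

0.802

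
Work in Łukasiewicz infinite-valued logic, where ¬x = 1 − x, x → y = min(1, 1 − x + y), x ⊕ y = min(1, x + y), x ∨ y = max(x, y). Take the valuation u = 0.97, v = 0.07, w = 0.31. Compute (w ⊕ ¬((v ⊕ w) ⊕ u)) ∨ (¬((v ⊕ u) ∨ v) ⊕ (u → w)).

0.34

v ⊕ w = min(1, 0.07 + 0.31) = min(1, 0.38) = 0.38
(v ⊕ w) ⊕ u = min(1, 0.38 + 0.97) = min(1, 1.35) = 1.00
¬((v ⊕ w) ⊕ u) = 1 − 1.00 = 0.00
w ⊕ ¬((v ⊕ w) ⊕ u) = min(1, 0.31 + 0.00) = min(1, 0.31) = 0.31
v ⊕ u = min(1, 0.07 + 0.97) = min(1, 1.04) = 1.00
(v ⊕ u) ∨ v = max(1.00, 0.07) = 1.00
¬((v ⊕ u) ∨ v) = 1 − 1.00 = 0.00
u → w = min(1, 1 − 0.97 + 0.31) = min(1, 0.34) = 0.34
¬((v ⊕ u) ∨ v) ⊕ (u → w) = min(1, 0.00 + 0.34) = min(1, 0.34) = 0.34
(w ⊕ ¬((v ⊕ w) ⊕ u)) ∨ (¬((v ⊕ u) ∨ v) ⊕ (u → w)) = max(0.31, 0.34) = 0.34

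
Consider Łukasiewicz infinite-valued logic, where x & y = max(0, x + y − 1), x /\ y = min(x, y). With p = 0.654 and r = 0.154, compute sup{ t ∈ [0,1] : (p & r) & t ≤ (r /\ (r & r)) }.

1.000

p & r = max(0, 0.654 + 0.154 − 1) = max(0, -0.192) = 0.000
So the left factor is p & r = 0.000.
r & r = max(0, 0.154 + 0.154 − 1) = max(0, -0.692) = 0.000
r /\ (r & r) = min(0.154, 0.000) = 0.000
So the right-hand bound is r /\ (r & r) = 0.000.
The residuum of the Łukasiewicz t-norm gives the supremum: min(1, 1 − 0.000 + 0.000).
1 − 0.000 + 0.000 = 1.000, so t = min(1, 1.000) = 1.000.
Check: 0.000 & 1.000 = max(0, 0.000) = 0.000 ≤ 0.000.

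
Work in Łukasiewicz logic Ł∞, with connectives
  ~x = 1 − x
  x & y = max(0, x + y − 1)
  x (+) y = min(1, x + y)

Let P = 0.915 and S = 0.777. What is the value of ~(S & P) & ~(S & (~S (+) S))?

0.000

S & P = max(0, 0.777 + 0.915 − 1) = max(0, 0.692) = 0.692
~(S & P) = 1 − 0.692 = 0.308
~S = 1 − 0.777 = 0.223
~S (+) S = min(1, 0.223 + 0.777) = min(1, 1.000) = 1.000
S & (~S (+) S) = max(0, 0.777 + 1.000 − 1) = max(0, 0.777) = 0.777
~(S & (~S (+) S)) = 1 − 0.777 = 0.223
~(S & P) & ~(S & (~S (+) S)) = max(0, 0.308 + 0.223 − 1) = max(0, -0.469) = 0.000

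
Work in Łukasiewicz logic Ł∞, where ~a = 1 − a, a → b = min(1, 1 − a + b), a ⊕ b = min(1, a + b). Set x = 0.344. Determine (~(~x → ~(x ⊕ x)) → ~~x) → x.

~x = 1 − 0.344 = 0.656
x ⊕ x = min(1, 0.344 + 0.344) = min(1, 0.688) = 0.688
~(x ⊕ x) = 1 − 0.688 = 0.312
~x → ~(x ⊕ x) = min(1, 1 − 0.656 + 0.312) = min(1, 0.656) = 0.656
~(~x → ~(x ⊕ x)) = 1 − 0.656 = 0.344
~~x = 1 − 0.656 = 0.344
~(~x → ~(x ⊕ x)) → ~~x = min(1, 1 − 0.344 + 0.344) = min(1, 1.000) = 1.000
(~(~x → ~(x ⊕ x)) → ~~x) → x = min(1, 1 − 1.000 + 0.344) = min(1, 0.344) = 0.344

0.344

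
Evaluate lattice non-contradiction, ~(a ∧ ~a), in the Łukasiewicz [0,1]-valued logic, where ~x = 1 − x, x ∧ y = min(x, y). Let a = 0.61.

0.61

~a = 1 − 0.61 = 0.39
a ∧ ~a = min(0.61, 0.39) = 0.39
~(a ∧ ~a) = 1 − 0.39 = 0.61
(The value 0.61 < 1 shows this instance is not satisfied; not a Ł∞-tautology — its value is 1 − min(a, 1−a).)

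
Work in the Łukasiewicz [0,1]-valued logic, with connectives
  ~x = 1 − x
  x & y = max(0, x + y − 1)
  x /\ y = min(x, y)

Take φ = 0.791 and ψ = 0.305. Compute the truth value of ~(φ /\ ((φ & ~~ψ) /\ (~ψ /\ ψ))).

~ψ = 1 − 0.305 = 0.695
~~ψ = 1 − 0.695 = 0.305
φ & ~~ψ = max(0, 0.791 + 0.305 − 1) = max(0, 0.096) = 0.096
~ψ /\ ψ = min(0.695, 0.305) = 0.305
(φ & ~~ψ) /\ (~ψ /\ ψ) = min(0.096, 0.305) = 0.096
φ /\ ((φ & ~~ψ) /\ (~ψ /\ ψ)) = min(0.791, 0.096) = 0.096
~(φ /\ ((φ & ~~ψ) /\ (~ψ /\ ψ))) = 1 − 0.096 = 0.904

0.904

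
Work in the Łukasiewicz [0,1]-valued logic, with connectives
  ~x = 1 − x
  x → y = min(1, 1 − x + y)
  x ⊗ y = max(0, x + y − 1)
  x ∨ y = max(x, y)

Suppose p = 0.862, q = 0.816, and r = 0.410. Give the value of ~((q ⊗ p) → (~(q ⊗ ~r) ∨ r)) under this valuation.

q ⊗ p = max(0, 0.816 + 0.862 − 1) = max(0, 0.678) = 0.678
~r = 1 − 0.410 = 0.590
q ⊗ ~r = max(0, 0.816 + 0.590 − 1) = max(0, 0.406) = 0.406
~(q ⊗ ~r) = 1 − 0.406 = 0.594
~(q ⊗ ~r) ∨ r = max(0.594, 0.410) = 0.594
(q ⊗ p) → (~(q ⊗ ~r) ∨ r) = min(1, 1 − 0.678 + 0.594) = min(1, 0.916) = 0.916
~((q ⊗ p) → (~(q ⊗ ~r) ∨ r)) = 1 − 0.916 = 0.084

0.084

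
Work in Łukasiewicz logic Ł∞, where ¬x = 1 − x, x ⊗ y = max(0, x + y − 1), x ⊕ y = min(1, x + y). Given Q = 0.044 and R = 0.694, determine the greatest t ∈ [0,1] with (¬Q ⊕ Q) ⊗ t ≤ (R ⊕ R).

1.000

¬Q = 1 − 0.044 = 0.956
¬Q ⊕ Q = min(1, 0.956 + 0.044) = min(1, 1.000) = 1.000
So the left factor is ¬Q ⊕ Q = 1.000.
R ⊕ R = min(1, 0.694 + 0.694) = min(1, 1.388) = 1.000
So the right-hand bound is R ⊕ R = 1.000.
The residuum of the Łukasiewicz t-norm gives the supremum: min(1, 1 − 1.000 + 1.000).
1 − 1.000 + 1.000 = 1.000, so t = min(1, 1.000) = 1.000.
Check: 1.000 ⊗ 1.000 = max(0, 1.000) = 1.000 ≤ 1.000.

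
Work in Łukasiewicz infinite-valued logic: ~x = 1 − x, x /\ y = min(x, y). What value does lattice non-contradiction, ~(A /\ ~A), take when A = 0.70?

0.70

~A = 1 − 0.70 = 0.30
A /\ ~A = min(0.70, 0.30) = 0.30
~(A /\ ~A) = 1 − 0.30 = 0.70
(The value 0.70 < 1 shows this instance is not satisfied; not a Ł∞-tautology — its value is 1 − min(a, 1−a).)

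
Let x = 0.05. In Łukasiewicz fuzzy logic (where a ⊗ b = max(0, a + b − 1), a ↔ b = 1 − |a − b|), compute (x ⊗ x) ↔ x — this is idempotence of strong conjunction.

x ⊗ x = max(0, 0.05 + 0.05 − 1) = max(0, -0.90) = 0.00
(x ⊗ x) ↔ x = 1 − |0.00 − 0.05| = 1 − 0.05 = 0.95
(The value 0.95 < 1 shows this instance is not satisfied; fails in Ł∞ since a ⊗ a = max(0, 2a−1) ≠ a in general.)

0.95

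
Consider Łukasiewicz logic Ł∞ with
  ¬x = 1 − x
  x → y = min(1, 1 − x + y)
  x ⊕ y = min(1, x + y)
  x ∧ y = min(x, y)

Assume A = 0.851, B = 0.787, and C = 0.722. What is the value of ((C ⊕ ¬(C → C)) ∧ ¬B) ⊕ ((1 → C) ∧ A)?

C → C = min(1, 1 − 0.722 + 0.722) = min(1, 1.000) = 1.000
¬(C → C) = 1 − 1.000 = 0.000
C ⊕ ¬(C → C) = min(1, 0.722 + 0.000) = min(1, 0.722) = 0.722
¬B = 1 − 0.787 = 0.213
(C ⊕ ¬(C → C)) ∧ ¬B = min(0.722, 0.213) = 0.213
1 → C = min(1, 1 − 1.000 + 0.722) = min(1, 0.722) = 0.722
(1 → C) ∧ A = min(0.722, 0.851) = 0.722
((C ⊕ ¬(C → C)) ∧ ¬B) ⊕ ((1 → C) ∧ A) = min(1, 0.213 + 0.722) = min(1, 0.935) = 0.935

0.935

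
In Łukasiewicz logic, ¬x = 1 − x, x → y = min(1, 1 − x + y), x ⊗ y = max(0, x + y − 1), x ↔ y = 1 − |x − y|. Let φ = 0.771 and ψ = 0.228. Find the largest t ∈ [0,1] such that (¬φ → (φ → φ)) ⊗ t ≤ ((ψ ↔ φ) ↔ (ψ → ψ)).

¬φ = 1 − 0.771 = 0.229
φ → φ = min(1, 1 − 0.771 + 0.771) = min(1, 1.000) = 1.000
¬φ → (φ → φ) = min(1, 1 − 0.229 + 1.000) = min(1, 1.771) = 1.000
So the left factor is ¬φ → (φ → φ) = 1.000.
ψ ↔ φ = 1 − |0.228 − 0.771| = 1 − 0.543 = 0.457
ψ → ψ = min(1, 1 − 0.228 + 0.228) = min(1, 1.000) = 1.000
(ψ ↔ φ) ↔ (ψ → ψ) = 1 − |0.457 − 1.000| = 1 − 0.543 = 0.457
So the right-hand bound is (ψ ↔ φ) ↔ (ψ → ψ) = 0.457.
The residuum of the Łukasiewicz t-norm gives the supremum: min(1, 1 − 1.000 + 0.457).
1 − 1.000 + 0.457 = 0.457, so t = min(1, 0.457) = 0.457.
Check: 1.000 ⊗ 0.457 = max(0, 0.457) = 0.457 ≤ 0.457.

0.457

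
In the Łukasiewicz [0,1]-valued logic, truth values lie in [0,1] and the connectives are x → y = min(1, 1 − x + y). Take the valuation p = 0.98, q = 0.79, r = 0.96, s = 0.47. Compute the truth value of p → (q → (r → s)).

r → s = min(1, 1 − 0.96 + 0.47) = min(1, 0.51) = 0.51
q → (r → s) = min(1, 1 − 0.79 + 0.51) = min(1, 0.72) = 0.72
p → (q → (r → s)) = min(1, 1 − 0.98 + 0.72) = min(1, 0.74) = 0.74

0.74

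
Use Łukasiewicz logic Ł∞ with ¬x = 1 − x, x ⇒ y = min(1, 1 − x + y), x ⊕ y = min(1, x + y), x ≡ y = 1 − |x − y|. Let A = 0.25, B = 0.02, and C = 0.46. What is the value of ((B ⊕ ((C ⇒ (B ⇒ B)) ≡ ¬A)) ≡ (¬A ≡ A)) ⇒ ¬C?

B ⇒ B = min(1, 1 − 0.02 + 0.02) = min(1, 1.00) = 1.00
C ⇒ (B ⇒ B) = min(1, 1 − 0.46 + 1.00) = min(1, 1.54) = 1.00
¬A = 1 − 0.25 = 0.75
(C ⇒ (B ⇒ B)) ≡ ¬A = 1 − |1.00 − 0.75| = 1 − 0.25 = 0.75
B ⊕ ((C ⇒ (B ⇒ B)) ≡ ¬A) = min(1, 0.02 + 0.75) = min(1, 0.77) = 0.77
¬A ≡ A = 1 − |0.75 − 0.25| = 1 − 0.50 = 0.50
(B ⊕ ((C ⇒ (B ⇒ B)) ≡ ¬A)) ≡ (¬A ≡ A) = 1 − |0.77 − 0.50| = 1 − 0.27 = 0.73
¬C = 1 − 0.46 = 0.54
((B ⊕ ((C ⇒ (B ⇒ B)) ≡ ¬A)) ≡ (¬A ≡ A)) ⇒ ¬C = min(1, 1 − 0.73 + 0.54) = min(1, 0.81) = 0.81

0.81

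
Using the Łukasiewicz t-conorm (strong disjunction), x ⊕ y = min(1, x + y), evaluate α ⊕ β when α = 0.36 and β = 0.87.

α ⊕ β = min(1, 0.36 + 0.87) = min(1, 1.23) = 1.00
For comparison, the Gödel t-conorm max(x, y) would give 0.87.

1.00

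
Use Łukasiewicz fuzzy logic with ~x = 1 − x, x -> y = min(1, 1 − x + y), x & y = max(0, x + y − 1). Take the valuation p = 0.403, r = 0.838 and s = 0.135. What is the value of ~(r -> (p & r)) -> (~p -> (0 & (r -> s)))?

p & r = max(0, 0.403 + 0.838 − 1) = max(0, 0.241) = 0.241
r -> (p & r) = min(1, 1 − 0.838 + 0.241) = min(1, 0.403) = 0.403
~(r -> (p & r)) = 1 − 0.403 = 0.597
~p = 1 − 0.403 = 0.597
r -> s = min(1, 1 − 0.838 + 0.135) = min(1, 0.297) = 0.297
0 & (r -> s) = max(0, 0.000 + 0.297 − 1) = max(0, -0.703) = 0.000
~p -> (0 & (r -> s)) = min(1, 1 − 0.597 + 0.000) = min(1, 0.403) = 0.403
~(r -> (p & r)) -> (~p -> (0 & (r -> s))) = min(1, 1 − 0.597 + 0.403) = min(1, 0.806) = 0.806

0.806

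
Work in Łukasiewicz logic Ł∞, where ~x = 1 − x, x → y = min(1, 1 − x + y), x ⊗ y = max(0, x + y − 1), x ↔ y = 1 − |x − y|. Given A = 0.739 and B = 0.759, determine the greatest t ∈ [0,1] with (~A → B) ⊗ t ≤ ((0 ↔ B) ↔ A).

~A = 1 − 0.739 = 0.261
~A → B = min(1, 1 − 0.261 + 0.759) = min(1, 1.498) = 1.000
So the left factor is ~A → B = 1.000.
0 ↔ B = 1 − |0.000 − 0.759| = 1 − 0.759 = 0.241
(0 ↔ B) ↔ A = 1 − |0.241 − 0.739| = 1 − 0.498 = 0.502
So the right-hand bound is (0 ↔ B) ↔ A = 0.502.
The residuum of the Łukasiewicz t-norm gives the supremum: min(1, 1 − 1.000 + 0.502).
1 − 1.000 + 0.502 = 0.502, so t = min(1, 0.502) = 0.502.
Check: 1.000 ⊗ 0.502 = max(0, 0.502) = 0.502 ≤ 0.502.

0.502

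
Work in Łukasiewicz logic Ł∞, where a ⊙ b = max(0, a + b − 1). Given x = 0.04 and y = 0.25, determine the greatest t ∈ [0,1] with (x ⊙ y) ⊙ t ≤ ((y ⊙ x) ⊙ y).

1.00

x ⊙ y = max(0, 0.04 + 0.25 − 1) = max(0, -0.71) = 0.00
So the left factor is x ⊙ y = 0.00.
y ⊙ x = max(0, 0.25 + 0.04 − 1) = max(0, -0.71) = 0.00
(y ⊙ x) ⊙ y = max(0, 0.00 + 0.25 − 1) = max(0, -0.75) = 0.00
So the right-hand bound is (y ⊙ x) ⊙ y = 0.00.
The residuum of the Łukasiewicz t-norm gives the supremum: min(1, 1 − 0.00 + 0.00).
1 − 0.00 + 0.00 = 1.00, so t = min(1, 1.00) = 1.00.
Check: 0.00 ⊙ 1.00 = max(0, 0.00) = 0.00 ≤ 0.00.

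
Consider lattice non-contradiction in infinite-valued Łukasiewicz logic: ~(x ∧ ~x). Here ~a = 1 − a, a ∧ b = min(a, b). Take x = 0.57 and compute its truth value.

~x = 1 − 0.57 = 0.43
x ∧ ~x = min(0.57, 0.43) = 0.43
~(x ∧ ~x) = 1 − 0.43 = 0.57
(The value 0.57 < 1 shows this instance is not satisfied; not a Ł∞-tautology — its value is 1 − min(a, 1−a).)

0.57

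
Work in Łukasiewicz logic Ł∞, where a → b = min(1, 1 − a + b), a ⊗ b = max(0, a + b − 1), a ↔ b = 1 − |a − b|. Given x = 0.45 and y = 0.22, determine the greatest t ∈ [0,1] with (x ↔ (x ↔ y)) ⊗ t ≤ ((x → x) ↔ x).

x ↔ y = 1 − |0.45 − 0.22| = 1 − 0.23 = 0.77
x ↔ (x ↔ y) = 1 − |0.45 − 0.77| = 1 − 0.32 = 0.68
So the left factor is x ↔ (x ↔ y) = 0.68.
x → x = min(1, 1 − 0.45 + 0.45) = min(1, 1.00) = 1.00
(x → x) ↔ x = 1 − |1.00 − 0.45| = 1 − 0.55 = 0.45
So the right-hand bound is (x → x) ↔ x = 0.45.
The residuum of the Łukasiewicz t-norm gives the supremum: min(1, 1 − 0.68 + 0.45).
1 − 0.68 + 0.45 = 0.77, so t = min(1, 0.77) = 0.77.
Check: 0.68 ⊗ 0.77 = max(0, 0.45) = 0.45 ≤ 0.45.

0.77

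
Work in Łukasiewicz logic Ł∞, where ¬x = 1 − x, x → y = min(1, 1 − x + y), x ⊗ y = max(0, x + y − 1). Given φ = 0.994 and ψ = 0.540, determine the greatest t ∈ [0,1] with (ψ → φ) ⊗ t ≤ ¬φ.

ψ → φ = min(1, 1 − 0.540 + 0.994) = min(1, 1.454) = 1.000
So the left factor is ψ → φ = 1.000.
¬φ = 1 − 0.994 = 0.006
So the right-hand bound is ¬φ = 0.006.
The residuum of the Łukasiewicz t-norm gives the supremum: min(1, 1 − 1.000 + 0.006).
1 − 1.000 + 0.006 = 0.006, so t = min(1, 0.006) = 0.006.
Check: 1.000 ⊗ 0.006 = max(0, 0.006) = 0.006 ≤ 0.006.

0.006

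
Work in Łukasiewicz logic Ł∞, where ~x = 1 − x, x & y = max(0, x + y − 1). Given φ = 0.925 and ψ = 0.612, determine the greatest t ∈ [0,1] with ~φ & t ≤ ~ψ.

1.000

~φ = 1 − 0.925 = 0.075
So the left factor is ~φ = 0.075.
~ψ = 1 − 0.612 = 0.388
So the right-hand bound is ~ψ = 0.388.
The residuum of the Łukasiewicz t-norm gives the supremum: min(1, 1 − 0.075 + 0.388).
1 − 0.075 + 0.388 = 1.313, so t = min(1, 1.313) = 1.000.
Check: 0.075 & 1.000 = max(0, 0.075) = 0.075 ≤ 0.388.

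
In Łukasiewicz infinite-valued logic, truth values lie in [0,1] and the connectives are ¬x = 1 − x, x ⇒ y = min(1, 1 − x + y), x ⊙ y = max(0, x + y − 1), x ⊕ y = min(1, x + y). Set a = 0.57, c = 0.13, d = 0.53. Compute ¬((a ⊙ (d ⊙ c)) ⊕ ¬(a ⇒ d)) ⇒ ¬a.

0.47

d ⊙ c = max(0, 0.53 + 0.13 − 1) = max(0, -0.34) = 0.00
a ⊙ (d ⊙ c) = max(0, 0.57 + 0.00 − 1) = max(0, -0.43) = 0.00
a ⇒ d = min(1, 1 − 0.57 + 0.53) = min(1, 0.96) = 0.96
¬(a ⇒ d) = 1 − 0.96 = 0.04
(a ⊙ (d ⊙ c)) ⊕ ¬(a ⇒ d) = min(1, 0.00 + 0.04) = min(1, 0.04) = 0.04
¬((a ⊙ (d ⊙ c)) ⊕ ¬(a ⇒ d)) = 1 − 0.04 = 0.96
¬a = 1 − 0.57 = 0.43
¬((a ⊙ (d ⊙ c)) ⊕ ¬(a ⇒ d)) ⇒ ¬a = min(1, 1 − 0.96 + 0.43) = min(1, 0.47) = 0.47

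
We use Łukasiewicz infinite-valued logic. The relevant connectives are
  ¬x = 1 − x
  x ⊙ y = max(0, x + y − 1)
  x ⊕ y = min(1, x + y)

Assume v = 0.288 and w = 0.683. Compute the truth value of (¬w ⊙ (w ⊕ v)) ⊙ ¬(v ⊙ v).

0.288

¬w = 1 − 0.683 = 0.317
w ⊕ v = min(1, 0.683 + 0.288) = min(1, 0.971) = 0.971
¬w ⊙ (w ⊕ v) = max(0, 0.317 + 0.971 − 1) = max(0, 0.288) = 0.288
v ⊙ v = max(0, 0.288 + 0.288 − 1) = max(0, -0.424) = 0.000
¬(v ⊙ v) = 1 − 0.000 = 1.000
(¬w ⊙ (w ⊕ v)) ⊙ ¬(v ⊙ v) = max(0, 0.288 + 1.000 − 1) = max(0, 0.288) = 0.288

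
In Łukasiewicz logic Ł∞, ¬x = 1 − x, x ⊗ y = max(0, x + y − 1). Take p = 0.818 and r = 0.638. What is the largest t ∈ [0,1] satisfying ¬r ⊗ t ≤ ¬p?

¬r = 1 − 0.638 = 0.362
So the left factor is ¬r = 0.362.
¬p = 1 − 0.818 = 0.182
So the right-hand bound is ¬p = 0.182.
The residuum of the Łukasiewicz t-norm gives the supremum: min(1, 1 − 0.362 + 0.182).
1 − 0.362 + 0.182 = 0.820, so t = min(1, 0.820) = 0.820.
Check: 0.362 ⊗ 0.820 = max(0, 0.182) = 0.182 ≤ 0.182.

0.820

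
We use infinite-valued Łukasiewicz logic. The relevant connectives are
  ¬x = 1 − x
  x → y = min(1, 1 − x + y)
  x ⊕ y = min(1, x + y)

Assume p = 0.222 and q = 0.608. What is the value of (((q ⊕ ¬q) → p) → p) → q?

0.608

¬q = 1 − 0.608 = 0.392
q ⊕ ¬q = min(1, 0.608 + 0.392) = min(1, 1.000) = 1.000
(q ⊕ ¬q) → p = min(1, 1 − 1.000 + 0.222) = min(1, 0.222) = 0.222
((q ⊕ ¬q) → p) → p = min(1, 1 − 0.222 + 0.222) = min(1, 1.000) = 1.000
(((q ⊕ ¬q) → p) → p) → q = min(1, 1 − 1.000 + 0.608) = min(1, 0.608) = 0.608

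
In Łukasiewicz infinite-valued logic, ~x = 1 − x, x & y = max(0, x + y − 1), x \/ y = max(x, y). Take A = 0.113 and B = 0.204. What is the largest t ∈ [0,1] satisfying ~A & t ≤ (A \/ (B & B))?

0.226

~A = 1 − 0.113 = 0.887
So the left factor is ~A = 0.887.
B & B = max(0, 0.204 + 0.204 − 1) = max(0, -0.592) = 0.000
A \/ (B & B) = max(0.113, 0.000) = 0.113
So the right-hand bound is A \/ (B & B) = 0.113.
The residuum of the Łukasiewicz t-norm gives the supremum: min(1, 1 − 0.887 + 0.113).
1 − 0.887 + 0.113 = 0.226, so t = min(1, 0.226) = 0.226.
Check: 0.887 & 0.226 = max(0, 0.113) = 0.113 ≤ 0.113.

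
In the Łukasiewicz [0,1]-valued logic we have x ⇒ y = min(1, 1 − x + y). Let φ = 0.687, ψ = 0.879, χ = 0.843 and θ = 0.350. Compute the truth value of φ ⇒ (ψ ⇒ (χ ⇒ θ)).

0.941

χ ⇒ θ = min(1, 1 − 0.843 + 0.350) = min(1, 0.507) = 0.507
ψ ⇒ (χ ⇒ θ) = min(1, 1 − 0.879 + 0.507) = min(1, 0.628) = 0.628
φ ⇒ (ψ ⇒ (χ ⇒ θ)) = min(1, 1 − 0.687 + 0.628) = min(1, 0.941) = 0.941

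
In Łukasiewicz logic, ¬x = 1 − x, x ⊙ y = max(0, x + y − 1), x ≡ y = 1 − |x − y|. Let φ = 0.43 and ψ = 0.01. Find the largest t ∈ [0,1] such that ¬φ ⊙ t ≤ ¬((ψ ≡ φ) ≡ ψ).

¬φ = 1 − 0.43 = 0.57
So the left factor is ¬φ = 0.57.
ψ ≡ φ = 1 − |0.01 − 0.43| = 1 − 0.42 = 0.58
(ψ ≡ φ) ≡ ψ = 1 − |0.58 − 0.01| = 1 − 0.57 = 0.43
¬((ψ ≡ φ) ≡ ψ) = 1 − 0.43 = 0.57
So the right-hand bound is ¬((ψ ≡ φ) ≡ ψ) = 0.57.
The residuum of the Łukasiewicz t-norm gives the supremum: min(1, 1 − 0.57 + 0.57).
1 − 0.57 + 0.57 = 1.00, so t = min(1, 1.00) = 1.00.
Check: 0.57 ⊙ 1.00 = max(0, 0.57) = 0.57 ≤ 0.57.

1.00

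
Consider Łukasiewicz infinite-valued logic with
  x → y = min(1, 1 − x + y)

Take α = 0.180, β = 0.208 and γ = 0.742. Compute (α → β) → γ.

0.742

α → β = min(1, 1 − 0.180 + 0.208) = min(1, 1.028) = 1.000
(α → β) → γ = min(1, 1 − 1.000 + 0.742) = min(1, 0.742) = 0.742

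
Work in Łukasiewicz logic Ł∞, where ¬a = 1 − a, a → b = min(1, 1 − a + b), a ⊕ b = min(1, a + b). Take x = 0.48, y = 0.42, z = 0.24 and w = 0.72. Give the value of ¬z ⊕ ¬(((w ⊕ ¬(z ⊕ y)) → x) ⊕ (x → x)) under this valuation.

¬z = 1 − 0.24 = 0.76
z ⊕ y = min(1, 0.24 + 0.42) = min(1, 0.66) = 0.66
¬(z ⊕ y) = 1 − 0.66 = 0.34
w ⊕ ¬(z ⊕ y) = min(1, 0.72 + 0.34) = min(1, 1.06) = 1.00
(w ⊕ ¬(z ⊕ y)) → x = min(1, 1 − 1.00 + 0.48) = min(1, 0.48) = 0.48
x → x = min(1, 1 − 0.48 + 0.48) = min(1, 1.00) = 1.00
((w ⊕ ¬(z ⊕ y)) → x) ⊕ (x → x) = min(1, 0.48 + 1.00) = min(1, 1.48) = 1.00
¬(((w ⊕ ¬(z ⊕ y)) → x) ⊕ (x → x)) = 1 − 1.00 = 0.00
¬z ⊕ ¬(((w ⊕ ¬(z ⊕ y)) → x) ⊕ (x → x)) = min(1, 0.76 + 0.00) = min(1, 0.76) = 0.76

0.76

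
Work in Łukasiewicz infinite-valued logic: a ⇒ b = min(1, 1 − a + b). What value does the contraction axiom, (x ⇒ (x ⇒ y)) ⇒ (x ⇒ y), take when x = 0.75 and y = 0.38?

0.75

x ⇒ y = min(1, 1 − 0.75 + 0.38) = min(1, 0.63) = 0.63
x ⇒ (x ⇒ y) = min(1, 1 − 0.75 + 0.63) = min(1, 0.88) = 0.88
(x ⇒ (x ⇒ y)) ⇒ (x ⇒ y) = min(1, 1 − 0.88 + 0.63) = min(1, 0.75) = 0.75
(The value 0.75 < 1 shows this instance is not satisfied; fails in Ł∞ (the t-norm is not idempotent).)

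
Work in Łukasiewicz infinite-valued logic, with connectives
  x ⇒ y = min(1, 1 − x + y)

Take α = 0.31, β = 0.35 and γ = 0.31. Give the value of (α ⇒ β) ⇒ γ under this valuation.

α ⇒ β = min(1, 1 − 0.31 + 0.35) = min(1, 1.04) = 1.00
(α ⇒ β) ⇒ γ = min(1, 1 − 1.00 + 0.31) = min(1, 0.31) = 0.31

0.31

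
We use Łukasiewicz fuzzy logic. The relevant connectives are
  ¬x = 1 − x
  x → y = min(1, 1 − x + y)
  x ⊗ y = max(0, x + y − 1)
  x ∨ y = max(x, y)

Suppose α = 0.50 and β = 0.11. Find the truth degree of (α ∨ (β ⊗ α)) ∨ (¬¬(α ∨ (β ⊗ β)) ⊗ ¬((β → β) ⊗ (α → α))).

0.50

β ⊗ α = max(0, 0.11 + 0.50 − 1) = max(0, -0.39) = 0.00
α ∨ (β ⊗ α) = max(0.50, 0.00) = 0.50
β ⊗ β = max(0, 0.11 + 0.11 − 1) = max(0, -0.78) = 0.00
α ∨ (β ⊗ β) = max(0.50, 0.00) = 0.50
¬(α ∨ (β ⊗ β)) = 1 − 0.50 = 0.50
¬¬(α ∨ (β ⊗ β)) = 1 − 0.50 = 0.50
β → β = min(1, 1 − 0.11 + 0.11) = min(1, 1.00) = 1.00
α → α = min(1, 1 − 0.50 + 0.50) = min(1, 1.00) = 1.00
(β → β) ⊗ (α → α) = max(0, 1.00 + 1.00 − 1) = max(0, 1.00) = 1.00
¬((β → β) ⊗ (α → α)) = 1 − 1.00 = 0.00
¬¬(α ∨ (β ⊗ β)) ⊗ ¬((β → β) ⊗ (α → α)) = max(0, 0.50 + 0.00 − 1) = max(0, -0.50) = 0.00
(α ∨ (β ⊗ α)) ∨ (¬¬(α ∨ (β ⊗ β)) ⊗ ¬((β → β) ⊗ (α → α))) = max(0.50, 0.00) = 0.50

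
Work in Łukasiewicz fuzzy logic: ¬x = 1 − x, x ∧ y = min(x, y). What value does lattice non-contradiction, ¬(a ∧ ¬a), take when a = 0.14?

0.86

¬a = 1 − 0.14 = 0.86
a ∧ ¬a = min(0.14, 0.86) = 0.14
¬(a ∧ ¬a) = 1 − 0.14 = 0.86
(The value 0.86 < 1 shows this instance is not satisfied; not a Ł∞-tautology — its value is 1 − min(a, 1−a).)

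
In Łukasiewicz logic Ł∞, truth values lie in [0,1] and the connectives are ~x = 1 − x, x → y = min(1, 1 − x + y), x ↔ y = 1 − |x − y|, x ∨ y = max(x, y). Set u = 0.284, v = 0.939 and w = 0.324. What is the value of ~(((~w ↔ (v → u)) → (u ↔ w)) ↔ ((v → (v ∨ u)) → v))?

0.061

~w = 1 − 0.324 = 0.676
v → u = min(1, 1 − 0.939 + 0.284) = min(1, 0.345) = 0.345
~w ↔ (v → u) = 1 − |0.676 − 0.345| = 1 − 0.331 = 0.669
u ↔ w = 1 − |0.284 − 0.324| = 1 − 0.040 = 0.960
(~w ↔ (v → u)) → (u ↔ w) = min(1, 1 − 0.669 + 0.960) = min(1, 1.291) = 1.000
v ∨ u = max(0.939, 0.284) = 0.939
v → (v ∨ u) = min(1, 1 − 0.939 + 0.939) = min(1, 1.000) = 1.000
(v → (v ∨ u)) → v = min(1, 1 − 1.000 + 0.939) = min(1, 0.939) = 0.939
((~w ↔ (v → u)) → (u ↔ w)) ↔ ((v → (v ∨ u)) → v) = 1 − |1.000 − 0.939| = 1 − 0.061 = 0.939
~(((~w ↔ (v → u)) → (u ↔ w)) ↔ ((v → (v ∨ u)) → v)) = 1 − 0.939 = 0.061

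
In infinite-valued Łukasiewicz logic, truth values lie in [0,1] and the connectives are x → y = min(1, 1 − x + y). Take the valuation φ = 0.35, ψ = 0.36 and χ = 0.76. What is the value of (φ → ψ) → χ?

φ → ψ = min(1, 1 − 0.35 + 0.36) = min(1, 1.01) = 1.00
(φ → ψ) → χ = min(1, 1 − 1.00 + 0.76) = min(1, 0.76) = 0.76

0.76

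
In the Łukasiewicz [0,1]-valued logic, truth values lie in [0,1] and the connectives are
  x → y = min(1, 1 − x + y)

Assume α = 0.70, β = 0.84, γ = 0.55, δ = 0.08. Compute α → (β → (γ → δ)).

0.99

γ → δ = min(1, 1 − 0.55 + 0.08) = min(1, 0.53) = 0.53
β → (γ → δ) = min(1, 1 − 0.84 + 0.53) = min(1, 0.69) = 0.69
α → (β → (γ → δ)) = min(1, 1 − 0.70 + 0.69) = min(1, 0.99) = 0.99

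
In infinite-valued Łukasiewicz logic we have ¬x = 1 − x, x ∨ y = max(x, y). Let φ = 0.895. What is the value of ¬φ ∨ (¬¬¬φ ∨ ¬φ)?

0.105

¬φ = 1 − 0.895 = 0.105
¬¬φ = 1 − 0.105 = 0.895
¬¬¬φ = 1 − 0.895 = 0.105
¬¬¬φ ∨ ¬φ = max(0.105, 0.105) = 0.105
¬φ ∨ (¬¬¬φ ∨ ¬φ) = max(0.105, 0.105) = 0.105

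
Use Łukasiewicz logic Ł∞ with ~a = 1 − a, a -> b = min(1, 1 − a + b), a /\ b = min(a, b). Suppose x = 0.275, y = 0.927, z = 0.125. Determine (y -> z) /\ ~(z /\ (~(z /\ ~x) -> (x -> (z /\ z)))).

0.198

y -> z = min(1, 1 − 0.927 + 0.125) = min(1, 0.198) = 0.198
~x = 1 − 0.275 = 0.725
z /\ ~x = min(0.125, 0.725) = 0.125
~(z /\ ~x) = 1 − 0.125 = 0.875
z /\ z = min(0.125, 0.125) = 0.125
x -> (z /\ z) = min(1, 1 − 0.275 + 0.125) = min(1, 0.850) = 0.850
~(z /\ ~x) -> (x -> (z /\ z)) = min(1, 1 − 0.875 + 0.850) = min(1, 0.975) = 0.975
z /\ (~(z /\ ~x) -> (x -> (z /\ z))) = min(0.125, 0.975) = 0.125
~(z /\ (~(z /\ ~x) -> (x -> (z /\ z)))) = 1 − 0.125 = 0.875
(y -> z) /\ ~(z /\ (~(z /\ ~x) -> (x -> (z /\ z)))) = min(0.198, 0.875) = 0.198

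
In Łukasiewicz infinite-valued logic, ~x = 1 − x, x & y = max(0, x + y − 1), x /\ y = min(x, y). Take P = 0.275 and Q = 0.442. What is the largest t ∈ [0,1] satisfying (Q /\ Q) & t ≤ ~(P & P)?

1.000

Q /\ Q = min(0.442, 0.442) = 0.442
So the left factor is Q /\ Q = 0.442.
P & P = max(0, 0.275 + 0.275 − 1) = max(0, -0.450) = 0.000
~(P & P) = 1 − 0.000 = 1.000
So the right-hand bound is ~(P & P) = 1.000.
The residuum of the Łukasiewicz t-norm gives the supremum: min(1, 1 − 0.442 + 1.000).
1 − 0.442 + 1.000 = 1.558, so t = min(1, 1.558) = 1.000.
Check: 0.442 & 1.000 = max(0, 0.442) = 0.442 ≤ 1.000.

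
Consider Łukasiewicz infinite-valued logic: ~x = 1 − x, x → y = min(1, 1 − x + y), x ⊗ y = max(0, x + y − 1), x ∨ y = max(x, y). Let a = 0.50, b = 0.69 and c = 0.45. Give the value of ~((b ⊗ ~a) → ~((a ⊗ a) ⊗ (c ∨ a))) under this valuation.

~a = 1 − 0.50 = 0.50
b ⊗ ~a = max(0, 0.69 + 0.50 − 1) = max(0, 0.19) = 0.19
a ⊗ a = max(0, 0.50 + 0.50 − 1) = max(0, 0.00) = 0.00
c ∨ a = max(0.45, 0.50) = 0.50
(a ⊗ a) ⊗ (c ∨ a) = max(0, 0.00 + 0.50 − 1) = max(0, -0.50) = 0.00
~((a ⊗ a) ⊗ (c ∨ a)) = 1 − 0.00 = 1.00
(b ⊗ ~a) → ~((a ⊗ a) ⊗ (c ∨ a)) = min(1, 1 − 0.19 + 1.00) = min(1, 1.81) = 1.00
~((b ⊗ ~a) → ~((a ⊗ a) ⊗ (c ∨ a))) = 1 − 1.00 = 0.00

0.00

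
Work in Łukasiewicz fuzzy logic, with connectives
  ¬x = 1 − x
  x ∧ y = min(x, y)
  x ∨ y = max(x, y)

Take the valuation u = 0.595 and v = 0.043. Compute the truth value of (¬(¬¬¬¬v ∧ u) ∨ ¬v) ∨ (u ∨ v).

¬v = 1 − 0.043 = 0.957
¬¬v = 1 − 0.957 = 0.043
¬¬¬v = 1 − 0.043 = 0.957
¬¬¬¬v = 1 − 0.957 = 0.043
¬¬¬¬v ∧ u = min(0.043, 0.595) = 0.043
¬(¬¬¬¬v ∧ u) = 1 − 0.043 = 0.957
¬(¬¬¬¬v ∧ u) ∨ ¬v = max(0.957, 0.957) = 0.957
u ∨ v = max(0.595, 0.043) = 0.595
(¬(¬¬¬¬v ∧ u) ∨ ¬v) ∨ (u ∨ v) = max(0.957, 0.595) = 0.957

0.957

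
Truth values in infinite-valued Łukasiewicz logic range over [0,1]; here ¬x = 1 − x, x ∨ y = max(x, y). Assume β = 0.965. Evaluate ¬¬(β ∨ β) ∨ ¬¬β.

β ∨ β = max(0.965, 0.965) = 0.965
¬(β ∨ β) = 1 − 0.965 = 0.035
¬¬(β ∨ β) = 1 − 0.035 = 0.965
¬β = 1 − 0.965 = 0.035
¬¬β = 1 − 0.035 = 0.965
¬¬(β ∨ β) ∨ ¬¬β = max(0.965, 0.965) = 0.965

0.965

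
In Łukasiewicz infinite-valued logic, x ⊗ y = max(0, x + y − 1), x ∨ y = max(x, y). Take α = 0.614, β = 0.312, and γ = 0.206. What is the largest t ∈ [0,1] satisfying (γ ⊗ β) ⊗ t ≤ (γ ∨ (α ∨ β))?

1.000

γ ⊗ β = max(0, 0.206 + 0.312 − 1) = max(0, -0.482) = 0.000
So the left factor is γ ⊗ β = 0.000.
α ∨ β = max(0.614, 0.312) = 0.614
γ ∨ (α ∨ β) = max(0.206, 0.614) = 0.614
So the right-hand bound is γ ∨ (α ∨ β) = 0.614.
The residuum of the Łukasiewicz t-norm gives the supremum: min(1, 1 − 0.000 + 0.614).
1 − 0.000 + 0.614 = 1.614, so t = min(1, 1.614) = 1.000.
Check: 0.000 ⊗ 1.000 = max(0, 0.000) = 0.000 ≤ 0.614.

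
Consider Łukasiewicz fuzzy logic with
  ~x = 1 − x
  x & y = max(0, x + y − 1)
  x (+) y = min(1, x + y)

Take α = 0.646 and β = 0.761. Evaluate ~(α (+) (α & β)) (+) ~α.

α & β = max(0, 0.646 + 0.761 − 1) = max(0, 0.407) = 0.407
α (+) (α & β) = min(1, 0.646 + 0.407) = min(1, 1.053) = 1.000
~(α (+) (α & β)) = 1 − 1.000 = 0.000
~α = 1 − 0.646 = 0.354
~(α (+) (α & β)) (+) ~α = min(1, 0.000 + 0.354) = min(1, 0.354) = 0.354

0.354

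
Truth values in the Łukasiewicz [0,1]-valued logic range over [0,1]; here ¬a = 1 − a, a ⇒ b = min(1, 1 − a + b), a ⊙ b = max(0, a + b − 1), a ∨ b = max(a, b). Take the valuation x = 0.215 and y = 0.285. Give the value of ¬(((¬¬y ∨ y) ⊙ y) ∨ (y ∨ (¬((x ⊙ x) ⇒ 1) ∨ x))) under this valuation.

¬y = 1 − 0.285 = 0.715
¬¬y = 1 − 0.715 = 0.285
¬¬y ∨ y = max(0.285, 0.285) = 0.285
(¬¬y ∨ y) ⊙ y = max(0, 0.285 + 0.285 − 1) = max(0, -0.430) = 0.000
x ⊙ x = max(0, 0.215 + 0.215 − 1) = max(0, -0.570) = 0.000
(x ⊙ x) ⇒ 1 = min(1, 1 − 0.000 + 1.000) = min(1, 2.000) = 1.000
¬((x ⊙ x) ⇒ 1) = 1 − 1.000 = 0.000
¬((x ⊙ x) ⇒ 1) ∨ x = max(0.000, 0.215) = 0.215
y ∨ (¬((x ⊙ x) ⇒ 1) ∨ x) = max(0.285, 0.215) = 0.285
((¬¬y ∨ y) ⊙ y) ∨ (y ∨ (¬((x ⊙ x) ⇒ 1) ∨ x)) = max(0.000, 0.285) = 0.285
¬(((¬¬y ∨ y) ⊙ y) ∨ (y ∨ (¬((x ⊙ x) ⇒ 1) ∨ x))) = 1 − 0.285 = 0.715

0.715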